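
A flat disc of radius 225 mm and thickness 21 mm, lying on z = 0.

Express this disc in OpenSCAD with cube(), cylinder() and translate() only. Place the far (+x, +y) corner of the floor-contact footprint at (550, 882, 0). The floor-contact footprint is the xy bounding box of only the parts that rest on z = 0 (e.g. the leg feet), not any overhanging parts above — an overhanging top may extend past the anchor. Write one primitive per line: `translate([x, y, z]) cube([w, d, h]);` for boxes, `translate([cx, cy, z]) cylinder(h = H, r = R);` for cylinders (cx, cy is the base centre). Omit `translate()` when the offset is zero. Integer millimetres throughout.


translate([325, 657, 0]) cylinder(h = 21, r = 225);


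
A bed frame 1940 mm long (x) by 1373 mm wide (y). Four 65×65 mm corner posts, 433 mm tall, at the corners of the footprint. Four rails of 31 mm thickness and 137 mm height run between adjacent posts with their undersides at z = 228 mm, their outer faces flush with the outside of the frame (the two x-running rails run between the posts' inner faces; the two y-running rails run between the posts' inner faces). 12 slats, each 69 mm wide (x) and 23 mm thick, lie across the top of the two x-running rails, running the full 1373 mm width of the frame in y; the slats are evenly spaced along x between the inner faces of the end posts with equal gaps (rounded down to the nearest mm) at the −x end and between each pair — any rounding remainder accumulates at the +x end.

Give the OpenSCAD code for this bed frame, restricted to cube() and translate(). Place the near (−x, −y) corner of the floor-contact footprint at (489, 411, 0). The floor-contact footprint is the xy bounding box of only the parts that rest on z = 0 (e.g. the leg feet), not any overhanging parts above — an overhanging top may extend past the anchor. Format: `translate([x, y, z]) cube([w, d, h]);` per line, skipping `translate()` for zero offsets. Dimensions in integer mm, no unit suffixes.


translate([489, 411, 0]) cube([65, 65, 433]);
translate([489, 1719, 0]) cube([65, 65, 433]);
translate([2364, 411, 0]) cube([65, 65, 433]);
translate([2364, 1719, 0]) cube([65, 65, 433]);
translate([554, 411, 228]) cube([1810, 31, 137]);
translate([554, 1753, 228]) cube([1810, 31, 137]);
translate([489, 476, 228]) cube([31, 1243, 137]);
translate([2398, 476, 228]) cube([31, 1243, 137]);
translate([629, 411, 365]) cube([69, 1373, 23]);
translate([773, 411, 365]) cube([69, 1373, 23]);
translate([917, 411, 365]) cube([69, 1373, 23]);
translate([1061, 411, 365]) cube([69, 1373, 23]);
translate([1205, 411, 365]) cube([69, 1373, 23]);
translate([1349, 411, 365]) cube([69, 1373, 23]);
translate([1493, 411, 365]) cube([69, 1373, 23]);
translate([1637, 411, 365]) cube([69, 1373, 23]);
translate([1781, 411, 365]) cube([69, 1373, 23]);
translate([1925, 411, 365]) cube([69, 1373, 23]);
translate([2069, 411, 365]) cube([69, 1373, 23]);
translate([2213, 411, 365]) cube([69, 1373, 23]);


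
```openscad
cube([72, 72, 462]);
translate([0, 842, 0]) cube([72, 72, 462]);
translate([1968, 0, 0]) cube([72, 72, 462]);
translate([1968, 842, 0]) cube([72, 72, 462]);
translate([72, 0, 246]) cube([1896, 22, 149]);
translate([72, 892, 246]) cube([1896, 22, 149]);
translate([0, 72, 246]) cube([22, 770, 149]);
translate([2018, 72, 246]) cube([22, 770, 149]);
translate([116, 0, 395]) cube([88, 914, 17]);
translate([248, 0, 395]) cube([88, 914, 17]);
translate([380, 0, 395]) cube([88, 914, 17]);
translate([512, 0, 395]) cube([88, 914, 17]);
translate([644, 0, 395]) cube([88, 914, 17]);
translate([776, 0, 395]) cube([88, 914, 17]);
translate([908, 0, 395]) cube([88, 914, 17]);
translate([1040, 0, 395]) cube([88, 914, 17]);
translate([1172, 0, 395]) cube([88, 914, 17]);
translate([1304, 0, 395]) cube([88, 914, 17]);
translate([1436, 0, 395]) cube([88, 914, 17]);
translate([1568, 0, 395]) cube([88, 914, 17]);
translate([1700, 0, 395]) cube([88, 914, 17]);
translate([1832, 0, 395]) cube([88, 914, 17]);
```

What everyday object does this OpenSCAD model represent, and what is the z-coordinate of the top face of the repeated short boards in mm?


A bed frame. The slat-top height is 412 mm.

Four posts, four rails, and a row of slats — a bed frame. Slats sit on the rails at z = 246 + 149 = 395; with slat thickness 17, the top is 412 mm.


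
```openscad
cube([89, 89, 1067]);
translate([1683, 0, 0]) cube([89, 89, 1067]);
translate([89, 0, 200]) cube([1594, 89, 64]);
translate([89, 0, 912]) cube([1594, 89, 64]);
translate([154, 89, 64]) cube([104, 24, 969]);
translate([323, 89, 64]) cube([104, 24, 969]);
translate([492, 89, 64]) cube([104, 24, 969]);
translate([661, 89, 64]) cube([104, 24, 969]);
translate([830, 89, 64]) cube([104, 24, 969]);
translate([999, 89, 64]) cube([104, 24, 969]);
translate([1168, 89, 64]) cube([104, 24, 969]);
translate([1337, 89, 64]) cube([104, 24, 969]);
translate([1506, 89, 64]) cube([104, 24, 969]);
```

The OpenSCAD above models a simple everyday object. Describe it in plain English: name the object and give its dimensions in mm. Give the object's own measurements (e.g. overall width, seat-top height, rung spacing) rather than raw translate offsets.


A fence section. Two 89×89 mm posts, 1067 mm tall, stand on the floor with a clear span of 1594 mm between their inner faces. Two horizontal rails of 89×64 mm section span the gap between the posts with their undersides at z = 200 mm and z = 912 mm, flush with the posts' −y face. 9 pickets, each 104 mm wide, 24 mm thick and 969 mm tall, are fixed to the +y face of the rails with their bottoms at z = 64 mm, spaced across the span with a 65 mm gap after the −x post and between neighbouring pickets, with 73 mm left before the +x post.


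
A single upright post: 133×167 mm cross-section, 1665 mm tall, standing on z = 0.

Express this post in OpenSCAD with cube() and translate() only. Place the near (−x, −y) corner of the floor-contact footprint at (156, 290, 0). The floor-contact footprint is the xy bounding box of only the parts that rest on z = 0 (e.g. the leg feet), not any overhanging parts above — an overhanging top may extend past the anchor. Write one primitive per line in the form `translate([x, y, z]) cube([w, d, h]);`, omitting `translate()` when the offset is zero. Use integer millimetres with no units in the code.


translate([156, 290, 0]) cube([133, 167, 1665]);


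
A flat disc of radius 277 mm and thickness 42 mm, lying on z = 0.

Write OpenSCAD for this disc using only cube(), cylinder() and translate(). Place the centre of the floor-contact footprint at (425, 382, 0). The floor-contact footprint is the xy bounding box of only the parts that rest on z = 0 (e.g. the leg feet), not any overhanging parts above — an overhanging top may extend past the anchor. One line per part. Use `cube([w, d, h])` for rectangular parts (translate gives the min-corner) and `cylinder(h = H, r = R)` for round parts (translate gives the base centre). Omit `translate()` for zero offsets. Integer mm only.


translate([425, 382, 0]) cylinder(h = 42, r = 277);


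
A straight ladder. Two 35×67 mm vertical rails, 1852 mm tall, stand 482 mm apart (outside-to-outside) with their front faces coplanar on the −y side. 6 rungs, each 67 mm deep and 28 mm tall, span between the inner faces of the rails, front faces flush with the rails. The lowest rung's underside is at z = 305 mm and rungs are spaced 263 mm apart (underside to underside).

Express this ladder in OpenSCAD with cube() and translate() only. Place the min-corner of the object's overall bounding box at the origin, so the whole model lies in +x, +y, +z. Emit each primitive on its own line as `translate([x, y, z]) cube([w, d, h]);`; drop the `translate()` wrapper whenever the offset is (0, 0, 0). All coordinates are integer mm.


// rung span = 482 - 2*35 = 412
// rung[k] z = 305 + k*263
cube([35, 67, 1852]);
translate([447, 0, 0]) cube([35, 67, 1852]);
translate([35, 0, 305]) cube([412, 67, 28]);
translate([35, 0, 568]) cube([412, 67, 28]);
translate([35, 0, 831]) cube([412, 67, 28]);
translate([35, 0, 1094]) cube([412, 67, 28]);
translate([35, 0, 1357]) cube([412, 67, 28]);
translate([35, 0, 1620]) cube([412, 67, 28]);


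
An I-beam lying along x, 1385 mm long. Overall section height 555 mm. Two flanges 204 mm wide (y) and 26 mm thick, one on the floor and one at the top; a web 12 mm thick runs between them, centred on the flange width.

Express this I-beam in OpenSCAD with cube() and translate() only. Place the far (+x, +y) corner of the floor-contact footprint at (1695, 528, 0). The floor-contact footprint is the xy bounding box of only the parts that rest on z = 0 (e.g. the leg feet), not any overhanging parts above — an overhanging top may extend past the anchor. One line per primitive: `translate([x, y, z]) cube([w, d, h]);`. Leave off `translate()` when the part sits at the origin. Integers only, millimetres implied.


translate([310, 324, 0]) cube([1385, 204, 26]);
translate([310, 420, 26]) cube([1385, 12, 503]);
translate([310, 324, 529]) cube([1385, 204, 26]);


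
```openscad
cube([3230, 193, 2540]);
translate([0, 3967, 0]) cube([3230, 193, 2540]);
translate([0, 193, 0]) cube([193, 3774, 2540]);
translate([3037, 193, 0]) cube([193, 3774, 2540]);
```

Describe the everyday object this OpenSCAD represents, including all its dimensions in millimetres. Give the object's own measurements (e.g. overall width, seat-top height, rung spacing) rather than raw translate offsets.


The wall frame of a small rectangular building: four walls, each 2540 mm tall and 193 mm thick, enclosing a footprint 3230 mm (x) by 4160 mm (y) outside-to-outside, with no floor or roof. The front and back walls (the −y and +y sides) span the full width; the two side walls fit between them.


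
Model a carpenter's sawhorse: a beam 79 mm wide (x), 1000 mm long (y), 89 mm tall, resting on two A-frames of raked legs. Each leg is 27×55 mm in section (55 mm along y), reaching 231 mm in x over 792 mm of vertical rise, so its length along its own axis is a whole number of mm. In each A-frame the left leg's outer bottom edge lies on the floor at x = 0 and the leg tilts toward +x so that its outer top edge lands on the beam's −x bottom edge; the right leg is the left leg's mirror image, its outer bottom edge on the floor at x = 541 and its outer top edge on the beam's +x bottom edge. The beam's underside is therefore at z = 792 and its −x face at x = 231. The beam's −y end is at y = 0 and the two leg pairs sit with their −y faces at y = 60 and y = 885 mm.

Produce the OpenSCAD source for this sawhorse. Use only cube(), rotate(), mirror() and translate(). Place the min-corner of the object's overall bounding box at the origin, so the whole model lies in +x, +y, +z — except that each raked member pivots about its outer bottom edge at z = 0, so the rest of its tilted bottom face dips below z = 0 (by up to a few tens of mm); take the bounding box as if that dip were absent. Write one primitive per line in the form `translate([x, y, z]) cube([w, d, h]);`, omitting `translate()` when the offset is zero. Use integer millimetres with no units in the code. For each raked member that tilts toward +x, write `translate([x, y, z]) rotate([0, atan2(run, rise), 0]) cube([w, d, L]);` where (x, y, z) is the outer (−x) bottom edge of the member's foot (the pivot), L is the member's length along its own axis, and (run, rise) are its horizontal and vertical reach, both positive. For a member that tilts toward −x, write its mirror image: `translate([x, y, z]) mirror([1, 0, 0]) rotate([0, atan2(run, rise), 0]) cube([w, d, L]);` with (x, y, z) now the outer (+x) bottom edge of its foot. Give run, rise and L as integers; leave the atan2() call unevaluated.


translate([231, 0, 792]) cube([79, 1000, 89]);
translate([0, 60, 0]) rotate([0, atan2(231, 792), 0]) cube([27, 55, 825]);
translate([541, 60, 0]) mirror([1, 0, 0]) rotate([0, atan2(231, 792), 0]) cube([27, 55, 825]);
translate([0, 885, 0]) rotate([0, atan2(231, 792), 0]) cube([27, 55, 825]);
translate([541, 885, 0]) mirror([1, 0, 0]) rotate([0, atan2(231, 792), 0]) cube([27, 55, 825]);


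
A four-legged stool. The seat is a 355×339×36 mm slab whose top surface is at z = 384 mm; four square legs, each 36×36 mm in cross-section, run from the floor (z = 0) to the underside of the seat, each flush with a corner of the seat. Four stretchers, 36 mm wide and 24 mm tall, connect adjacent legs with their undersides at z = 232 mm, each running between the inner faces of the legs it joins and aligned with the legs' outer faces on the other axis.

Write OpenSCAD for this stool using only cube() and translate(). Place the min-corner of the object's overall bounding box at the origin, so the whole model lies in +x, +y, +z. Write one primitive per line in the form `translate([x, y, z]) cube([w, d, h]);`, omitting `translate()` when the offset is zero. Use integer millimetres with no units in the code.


translate([0, 0, 348]) cube([355, 339, 36]);
cube([36, 36, 348]);
translate([319, 0, 0]) cube([36, 36, 348]);
translate([0, 303, 0]) cube([36, 36, 348]);
translate([319, 303, 0]) cube([36, 36, 348]);
translate([36, 0, 232]) cube([283, 36, 24]);
translate([36, 303, 232]) cube([283, 36, 24]);
translate([0, 36, 232]) cube([36, 267, 24]);
translate([319, 36, 232]) cube([36, 267, 24]);


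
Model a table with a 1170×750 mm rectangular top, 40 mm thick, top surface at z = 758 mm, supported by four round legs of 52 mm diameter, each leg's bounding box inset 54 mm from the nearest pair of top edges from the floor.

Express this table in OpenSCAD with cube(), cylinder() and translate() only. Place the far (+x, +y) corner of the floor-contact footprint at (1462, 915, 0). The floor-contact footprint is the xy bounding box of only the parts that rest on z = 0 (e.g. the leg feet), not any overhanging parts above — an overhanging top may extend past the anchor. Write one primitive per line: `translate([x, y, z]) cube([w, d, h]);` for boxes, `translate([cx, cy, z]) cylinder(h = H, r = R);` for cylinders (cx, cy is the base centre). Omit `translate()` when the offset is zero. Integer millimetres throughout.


translate([346, 219, 718]) cube([1170, 750, 40]);
translate([426, 299, 0]) cylinder(h = 718, r = 26);
translate([1436, 299, 0]) cylinder(h = 718, r = 26);
translate([426, 889, 0]) cylinder(h = 718, r = 26);
translate([1436, 889, 0]) cylinder(h = 718, r = 26);


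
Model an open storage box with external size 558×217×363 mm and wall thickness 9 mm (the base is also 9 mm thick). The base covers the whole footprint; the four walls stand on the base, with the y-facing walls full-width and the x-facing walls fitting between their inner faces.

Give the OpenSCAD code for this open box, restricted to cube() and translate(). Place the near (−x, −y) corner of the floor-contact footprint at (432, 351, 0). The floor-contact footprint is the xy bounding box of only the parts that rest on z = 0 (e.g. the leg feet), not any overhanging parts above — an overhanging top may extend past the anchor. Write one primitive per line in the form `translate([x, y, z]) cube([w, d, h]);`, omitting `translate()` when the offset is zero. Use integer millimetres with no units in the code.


translate([432, 351, 0]) cube([558, 217, 9]);
translate([432, 351, 9]) cube([558, 9, 354]);
translate([432, 559, 9]) cube([558, 9, 354]);
translate([432, 360, 9]) cube([9, 199, 354]);
translate([981, 360, 9]) cube([9, 199, 354]);


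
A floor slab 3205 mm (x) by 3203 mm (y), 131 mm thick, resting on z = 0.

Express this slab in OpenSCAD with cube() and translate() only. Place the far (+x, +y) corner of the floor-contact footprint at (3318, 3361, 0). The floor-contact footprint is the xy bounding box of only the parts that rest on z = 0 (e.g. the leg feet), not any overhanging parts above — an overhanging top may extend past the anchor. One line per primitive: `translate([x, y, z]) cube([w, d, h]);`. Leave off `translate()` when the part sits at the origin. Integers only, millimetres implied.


translate([113, 158, 0]) cube([3205, 3203, 131]);


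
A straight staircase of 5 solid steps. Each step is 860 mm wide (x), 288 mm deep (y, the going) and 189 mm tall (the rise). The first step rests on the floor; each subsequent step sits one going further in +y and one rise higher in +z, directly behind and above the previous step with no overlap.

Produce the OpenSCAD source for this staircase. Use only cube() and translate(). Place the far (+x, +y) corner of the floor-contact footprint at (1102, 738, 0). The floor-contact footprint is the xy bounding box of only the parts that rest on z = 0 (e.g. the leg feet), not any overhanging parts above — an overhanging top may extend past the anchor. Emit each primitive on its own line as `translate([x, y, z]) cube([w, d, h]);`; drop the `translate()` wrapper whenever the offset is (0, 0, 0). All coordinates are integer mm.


translate([242, 450, 0]) cube([860, 288, 189]);
translate([242, 738, 189]) cube([860, 288, 189]);
translate([242, 1026, 378]) cube([860, 288, 189]);
translate([242, 1314, 567]) cube([860, 288, 189]);
translate([242, 1602, 756]) cube([860, 288, 189]);


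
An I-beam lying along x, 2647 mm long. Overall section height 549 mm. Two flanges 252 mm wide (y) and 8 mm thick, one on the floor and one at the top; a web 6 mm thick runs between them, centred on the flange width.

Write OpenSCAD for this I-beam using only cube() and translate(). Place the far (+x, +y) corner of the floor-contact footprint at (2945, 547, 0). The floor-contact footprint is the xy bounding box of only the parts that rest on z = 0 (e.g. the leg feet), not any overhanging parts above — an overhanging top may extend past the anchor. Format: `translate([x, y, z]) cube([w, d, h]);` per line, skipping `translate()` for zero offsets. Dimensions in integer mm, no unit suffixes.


translate([298, 295, 0]) cube([2647, 252, 8]);
translate([298, 418, 8]) cube([2647, 6, 533]);
translate([298, 295, 541]) cube([2647, 252, 8]);


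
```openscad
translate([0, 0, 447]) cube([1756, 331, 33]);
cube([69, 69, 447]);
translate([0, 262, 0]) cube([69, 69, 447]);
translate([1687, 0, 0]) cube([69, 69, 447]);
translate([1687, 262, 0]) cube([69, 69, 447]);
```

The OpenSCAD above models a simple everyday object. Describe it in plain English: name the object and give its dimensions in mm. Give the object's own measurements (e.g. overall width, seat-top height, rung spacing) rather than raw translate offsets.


A bench: a 1756×331 mm seat slab, 33 mm thick, top at z = 480 mm, on four 69×69 mm square legs flush with the seat corners and standing on z = 0.


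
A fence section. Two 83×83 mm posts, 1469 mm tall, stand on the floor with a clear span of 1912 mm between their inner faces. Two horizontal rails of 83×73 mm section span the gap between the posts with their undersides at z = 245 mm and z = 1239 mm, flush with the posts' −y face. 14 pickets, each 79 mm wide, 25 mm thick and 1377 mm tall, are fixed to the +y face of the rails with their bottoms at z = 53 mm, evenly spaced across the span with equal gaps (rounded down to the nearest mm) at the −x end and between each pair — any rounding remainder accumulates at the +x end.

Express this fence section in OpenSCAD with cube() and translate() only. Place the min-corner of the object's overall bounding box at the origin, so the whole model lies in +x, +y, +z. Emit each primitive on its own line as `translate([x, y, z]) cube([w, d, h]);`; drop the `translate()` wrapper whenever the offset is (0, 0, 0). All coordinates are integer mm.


cube([83, 83, 1469]);
translate([1995, 0, 0]) cube([83, 83, 1469]);
translate([83, 0, 245]) cube([1912, 83, 73]);
translate([83, 0, 1239]) cube([1912, 83, 73]);
translate([136, 83, 53]) cube([79, 25, 1377]);
translate([268, 83, 53]) cube([79, 25, 1377]);
translate([400, 83, 53]) cube([79, 25, 1377]);
translate([532, 83, 53]) cube([79, 25, 1377]);
translate([664, 83, 53]) cube([79, 25, 1377]);
translate([796, 83, 53]) cube([79, 25, 1377]);
translate([928, 83, 53]) cube([79, 25, 1377]);
translate([1060, 83, 53]) cube([79, 25, 1377]);
translate([1192, 83, 53]) cube([79, 25, 1377]);
translate([1324, 83, 53]) cube([79, 25, 1377]);
translate([1456, 83, 53]) cube([79, 25, 1377]);
translate([1588, 83, 53]) cube([79, 25, 1377]);
translate([1720, 83, 53]) cube([79, 25, 1377]);
translate([1852, 83, 53]) cube([79, 25, 1377]);


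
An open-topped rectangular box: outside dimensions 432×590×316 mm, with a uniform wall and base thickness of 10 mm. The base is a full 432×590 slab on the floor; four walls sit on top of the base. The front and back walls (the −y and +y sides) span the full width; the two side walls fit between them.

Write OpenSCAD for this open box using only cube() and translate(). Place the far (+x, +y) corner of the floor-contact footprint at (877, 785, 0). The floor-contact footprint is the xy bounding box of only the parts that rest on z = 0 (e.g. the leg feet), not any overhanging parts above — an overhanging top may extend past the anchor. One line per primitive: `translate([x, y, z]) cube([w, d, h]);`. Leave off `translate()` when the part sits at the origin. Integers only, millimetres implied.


translate([445, 195, 0]) cube([432, 590, 10]);
translate([445, 195, 10]) cube([432, 10, 306]);
translate([445, 775, 10]) cube([432, 10, 306]);
translate([445, 205, 10]) cube([10, 570, 306]);
translate([867, 205, 10]) cube([10, 570, 306]);


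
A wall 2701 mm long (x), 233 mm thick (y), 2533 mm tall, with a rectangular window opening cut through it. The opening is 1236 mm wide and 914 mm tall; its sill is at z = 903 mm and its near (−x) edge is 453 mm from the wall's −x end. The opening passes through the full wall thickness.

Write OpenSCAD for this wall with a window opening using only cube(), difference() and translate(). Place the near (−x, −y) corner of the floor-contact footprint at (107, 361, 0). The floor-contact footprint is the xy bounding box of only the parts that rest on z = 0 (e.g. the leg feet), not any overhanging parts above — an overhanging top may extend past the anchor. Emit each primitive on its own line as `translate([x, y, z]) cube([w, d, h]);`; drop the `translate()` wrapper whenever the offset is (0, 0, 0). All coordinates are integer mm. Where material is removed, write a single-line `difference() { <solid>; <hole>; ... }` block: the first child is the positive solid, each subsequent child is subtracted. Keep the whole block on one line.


difference() { translate([107, 361, 0]) cube([2701, 233, 2533]); translate([560, 361, 903]) cube([1236, 233, 914]); }


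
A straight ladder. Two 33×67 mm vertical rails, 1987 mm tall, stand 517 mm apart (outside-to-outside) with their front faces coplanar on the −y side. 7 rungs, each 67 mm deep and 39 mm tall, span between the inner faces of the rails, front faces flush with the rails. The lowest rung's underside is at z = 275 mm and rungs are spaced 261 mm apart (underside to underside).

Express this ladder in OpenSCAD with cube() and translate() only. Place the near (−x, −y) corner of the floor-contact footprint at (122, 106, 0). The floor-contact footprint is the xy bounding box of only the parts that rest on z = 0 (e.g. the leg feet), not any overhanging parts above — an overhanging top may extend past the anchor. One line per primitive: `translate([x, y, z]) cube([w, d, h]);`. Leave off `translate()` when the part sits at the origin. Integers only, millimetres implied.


translate([122, 106, 0]) cube([33, 67, 1987]);
translate([606, 106, 0]) cube([33, 67, 1987]);
translate([155, 106, 275]) cube([451, 67, 39]);
translate([155, 106, 536]) cube([451, 67, 39]);
translate([155, 106, 797]) cube([451, 67, 39]);
translate([155, 106, 1058]) cube([451, 67, 39]);
translate([155, 106, 1319]) cube([451, 67, 39]);
translate([155, 106, 1580]) cube([451, 67, 39]);
translate([155, 106, 1841]) cube([451, 67, 39]);


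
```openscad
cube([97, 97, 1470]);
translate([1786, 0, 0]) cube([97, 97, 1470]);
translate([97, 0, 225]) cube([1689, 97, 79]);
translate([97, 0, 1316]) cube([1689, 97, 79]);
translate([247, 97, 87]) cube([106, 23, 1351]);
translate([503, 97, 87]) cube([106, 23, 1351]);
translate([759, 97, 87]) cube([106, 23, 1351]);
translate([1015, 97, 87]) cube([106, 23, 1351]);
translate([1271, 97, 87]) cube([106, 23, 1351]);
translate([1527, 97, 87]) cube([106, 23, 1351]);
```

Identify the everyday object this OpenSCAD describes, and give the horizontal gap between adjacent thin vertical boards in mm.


A fence section. The picket gap is 150 mm.

Two posts, two rails, 6 pickets — a fence section. Span 1689 mm holds 6 pickets of 106 mm with 7 equal gaps: ⌊(1689 − 6·106) / 7⌋ = 150 mm.


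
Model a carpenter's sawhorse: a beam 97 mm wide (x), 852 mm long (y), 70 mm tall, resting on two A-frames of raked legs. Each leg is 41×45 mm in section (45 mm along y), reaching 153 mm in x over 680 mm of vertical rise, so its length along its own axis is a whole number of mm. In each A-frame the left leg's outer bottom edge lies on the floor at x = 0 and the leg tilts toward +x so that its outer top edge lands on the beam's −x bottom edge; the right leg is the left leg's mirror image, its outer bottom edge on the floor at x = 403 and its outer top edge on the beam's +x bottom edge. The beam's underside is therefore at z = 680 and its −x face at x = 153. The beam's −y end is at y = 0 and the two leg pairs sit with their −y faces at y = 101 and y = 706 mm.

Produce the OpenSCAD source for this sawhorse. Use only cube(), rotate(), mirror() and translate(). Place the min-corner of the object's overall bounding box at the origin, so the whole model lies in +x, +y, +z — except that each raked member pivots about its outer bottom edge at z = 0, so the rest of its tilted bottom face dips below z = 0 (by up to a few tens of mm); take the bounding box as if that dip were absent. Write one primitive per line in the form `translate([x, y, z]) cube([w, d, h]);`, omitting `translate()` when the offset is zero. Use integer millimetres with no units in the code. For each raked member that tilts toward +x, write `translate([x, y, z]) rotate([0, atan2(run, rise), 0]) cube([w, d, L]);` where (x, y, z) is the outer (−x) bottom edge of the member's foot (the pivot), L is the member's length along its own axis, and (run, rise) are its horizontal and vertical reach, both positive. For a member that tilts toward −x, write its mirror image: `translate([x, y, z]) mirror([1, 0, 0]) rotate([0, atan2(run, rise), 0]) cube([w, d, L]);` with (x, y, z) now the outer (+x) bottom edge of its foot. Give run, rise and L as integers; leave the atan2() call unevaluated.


translate([153, 0, 680]) cube([97, 852, 70]);
translate([0, 101, 0]) rotate([0, atan2(153, 680), 0]) cube([41, 45, 697]);
translate([403, 101, 0]) mirror([1, 0, 0]) rotate([0, atan2(153, 680), 0]) cube([41, 45, 697]);
translate([0, 706, 0]) rotate([0, atan2(153, 680), 0]) cube([41, 45, 697]);
translate([403, 706, 0]) mirror([1, 0, 0]) rotate([0, atan2(153, 680), 0]) cube([41, 45, 697]);


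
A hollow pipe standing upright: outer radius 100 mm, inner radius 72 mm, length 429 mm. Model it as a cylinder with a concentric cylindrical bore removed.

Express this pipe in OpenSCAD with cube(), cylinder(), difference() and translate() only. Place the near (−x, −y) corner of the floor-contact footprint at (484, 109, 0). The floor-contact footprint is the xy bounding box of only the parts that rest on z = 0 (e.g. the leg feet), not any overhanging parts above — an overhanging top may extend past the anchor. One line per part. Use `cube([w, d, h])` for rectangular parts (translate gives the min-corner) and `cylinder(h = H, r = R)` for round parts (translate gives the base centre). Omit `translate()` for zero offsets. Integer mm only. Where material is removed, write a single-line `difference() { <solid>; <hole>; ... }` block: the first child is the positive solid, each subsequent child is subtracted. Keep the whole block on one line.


difference() { translate([584, 209, 0]) cylinder(h = 429, r = 100); translate([584, 209, 0]) cylinder(h = 429, r = 72); }


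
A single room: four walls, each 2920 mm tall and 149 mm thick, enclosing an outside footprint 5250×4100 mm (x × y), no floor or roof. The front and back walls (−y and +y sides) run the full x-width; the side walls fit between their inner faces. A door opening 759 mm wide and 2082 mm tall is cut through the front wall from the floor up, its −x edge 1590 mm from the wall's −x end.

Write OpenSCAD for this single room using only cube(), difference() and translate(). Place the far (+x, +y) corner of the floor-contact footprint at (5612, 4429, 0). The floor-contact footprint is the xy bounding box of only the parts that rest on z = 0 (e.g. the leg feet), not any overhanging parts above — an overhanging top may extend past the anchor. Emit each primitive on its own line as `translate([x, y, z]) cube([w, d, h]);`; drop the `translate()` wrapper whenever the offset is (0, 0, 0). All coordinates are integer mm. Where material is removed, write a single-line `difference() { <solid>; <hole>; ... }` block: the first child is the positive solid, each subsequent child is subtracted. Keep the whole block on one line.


difference() { translate([362, 329, 0]) cube([5250, 149, 2920]); translate([1952, 329, 0]) cube([759, 149, 2082]); }
translate([362, 4280, 0]) cube([5250, 149, 2920]);
translate([362, 478, 0]) cube([149, 3802, 2920]);
translate([5463, 478, 0]) cube([149, 3802, 2920]);


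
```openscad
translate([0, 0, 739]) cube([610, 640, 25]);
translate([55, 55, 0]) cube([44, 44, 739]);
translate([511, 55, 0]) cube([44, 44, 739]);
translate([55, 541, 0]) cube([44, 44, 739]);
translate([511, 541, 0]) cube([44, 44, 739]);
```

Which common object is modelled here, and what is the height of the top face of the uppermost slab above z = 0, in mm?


A table. The table height is 764 mm.

A 610×640×25 slab sits at z = 739 on four 44 mm square posts — a table. The top surface is at 739 + 25 = 764 mm.


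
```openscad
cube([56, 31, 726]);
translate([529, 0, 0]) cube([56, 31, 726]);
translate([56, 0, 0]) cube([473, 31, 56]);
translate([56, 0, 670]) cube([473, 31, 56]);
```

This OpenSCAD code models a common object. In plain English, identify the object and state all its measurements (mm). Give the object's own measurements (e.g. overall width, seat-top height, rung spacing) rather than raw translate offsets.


A rectangular picture frame lying in the x–z plane (depth along y). The opening is 473 mm wide (x) by 614 mm tall (z), surrounded by a border 56 mm wide on all four sides. The frame is 31 mm deep and is made of two full-height vertical stiles with two horizontal rails fitted between them.


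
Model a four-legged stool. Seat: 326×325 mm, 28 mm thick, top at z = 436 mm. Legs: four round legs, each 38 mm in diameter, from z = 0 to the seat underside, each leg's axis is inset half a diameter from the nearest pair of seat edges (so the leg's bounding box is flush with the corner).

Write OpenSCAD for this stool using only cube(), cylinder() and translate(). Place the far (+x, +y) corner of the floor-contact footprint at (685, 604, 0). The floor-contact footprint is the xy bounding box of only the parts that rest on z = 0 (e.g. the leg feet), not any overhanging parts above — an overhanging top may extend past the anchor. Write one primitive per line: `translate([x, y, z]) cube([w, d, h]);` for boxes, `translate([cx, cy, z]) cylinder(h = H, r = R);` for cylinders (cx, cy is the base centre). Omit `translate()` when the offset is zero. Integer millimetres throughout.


translate([359, 279, 408]) cube([326, 325, 28]);
translate([378, 298, 0]) cylinder(h = 408, r = 19);
translate([666, 298, 0]) cylinder(h = 408, r = 19);
translate([378, 585, 0]) cylinder(h = 408, r = 19);
translate([666, 585, 0]) cylinder(h = 408, r = 19);


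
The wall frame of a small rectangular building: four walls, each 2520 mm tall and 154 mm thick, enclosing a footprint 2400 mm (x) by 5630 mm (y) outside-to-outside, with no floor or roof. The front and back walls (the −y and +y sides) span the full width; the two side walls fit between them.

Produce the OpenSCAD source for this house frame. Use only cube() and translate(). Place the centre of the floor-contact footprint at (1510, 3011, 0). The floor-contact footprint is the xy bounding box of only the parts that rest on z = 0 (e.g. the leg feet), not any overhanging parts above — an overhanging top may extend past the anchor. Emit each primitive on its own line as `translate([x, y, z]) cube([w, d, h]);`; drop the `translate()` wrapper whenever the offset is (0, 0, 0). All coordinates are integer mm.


translate([310, 196, 0]) cube([2400, 154, 2520]);
translate([310, 5672, 0]) cube([2400, 154, 2520]);
translate([310, 350, 0]) cube([154, 5322, 2520]);
translate([2556, 350, 0]) cube([154, 5322, 2520]);


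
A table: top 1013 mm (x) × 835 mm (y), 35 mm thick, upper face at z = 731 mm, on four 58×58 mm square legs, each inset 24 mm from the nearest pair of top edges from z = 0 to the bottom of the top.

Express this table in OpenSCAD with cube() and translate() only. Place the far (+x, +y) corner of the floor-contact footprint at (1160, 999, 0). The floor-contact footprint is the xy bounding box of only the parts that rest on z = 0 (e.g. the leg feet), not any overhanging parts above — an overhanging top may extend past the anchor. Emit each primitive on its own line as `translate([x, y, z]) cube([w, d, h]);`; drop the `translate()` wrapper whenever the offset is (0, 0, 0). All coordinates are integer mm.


translate([171, 188, 696]) cube([1013, 835, 35]);
translate([195, 212, 0]) cube([58, 58, 696]);
translate([1102, 212, 0]) cube([58, 58, 696]);
translate([195, 941, 0]) cube([58, 58, 696]);
translate([1102, 941, 0]) cube([58, 58, 696]);


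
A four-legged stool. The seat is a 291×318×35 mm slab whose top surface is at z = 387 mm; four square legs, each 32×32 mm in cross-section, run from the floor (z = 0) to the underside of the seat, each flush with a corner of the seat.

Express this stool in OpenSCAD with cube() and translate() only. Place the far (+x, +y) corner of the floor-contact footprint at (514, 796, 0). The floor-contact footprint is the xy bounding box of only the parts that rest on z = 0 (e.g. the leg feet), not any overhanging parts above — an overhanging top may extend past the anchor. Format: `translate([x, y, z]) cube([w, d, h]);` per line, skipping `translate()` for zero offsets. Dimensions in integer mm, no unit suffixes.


// leg_h = 387 - 35 = 352
translate([223, 478, 352]) cube([291, 318, 35]);
translate([223, 478, 0]) cube([32, 32, 352]);
translate([482, 478, 0]) cube([32, 32, 352]);
translate([223, 764, 0]) cube([32, 32, 352]);
translate([482, 764, 0]) cube([32, 32, 352]);


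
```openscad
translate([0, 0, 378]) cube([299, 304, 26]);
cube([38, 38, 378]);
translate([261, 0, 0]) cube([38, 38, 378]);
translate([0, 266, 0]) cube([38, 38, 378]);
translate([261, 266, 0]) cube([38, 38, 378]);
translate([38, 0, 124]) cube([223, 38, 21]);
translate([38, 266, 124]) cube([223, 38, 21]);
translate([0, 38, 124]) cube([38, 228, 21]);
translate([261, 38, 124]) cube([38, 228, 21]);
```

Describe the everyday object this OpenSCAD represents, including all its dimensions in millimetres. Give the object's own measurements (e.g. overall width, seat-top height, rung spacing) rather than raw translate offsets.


A simple wooden stool: a rectangular seat 299 mm (x) by 304 mm (y), 26 mm thick, top face at z = 404 mm, on four square legs, each 38×38 mm in cross-section. The legs rest on z = 0, each flush with a corner of the seat. Four stretchers, 38 mm wide and 21 mm tall, connect adjacent legs with their undersides at z = 124 mm, each running between the inner faces of the legs it joins and aligned with the legs' outer faces on the other axis.


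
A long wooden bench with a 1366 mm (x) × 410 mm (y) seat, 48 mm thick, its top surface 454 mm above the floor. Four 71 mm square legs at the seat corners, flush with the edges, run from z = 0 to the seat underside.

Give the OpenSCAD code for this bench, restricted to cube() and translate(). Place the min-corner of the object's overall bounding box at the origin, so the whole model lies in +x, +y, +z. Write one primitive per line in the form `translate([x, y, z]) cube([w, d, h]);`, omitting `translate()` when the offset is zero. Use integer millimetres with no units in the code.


// leg_h = 454 − 48 = 406
translate([0, 0, 406]) cube([1366, 410, 48]);
cube([71, 71, 406]);
translate([0, 339, 0]) cube([71, 71, 406]);
translate([1295, 0, 0]) cube([71, 71, 406]);
translate([1295, 339, 0]) cube([71, 71, 406]);


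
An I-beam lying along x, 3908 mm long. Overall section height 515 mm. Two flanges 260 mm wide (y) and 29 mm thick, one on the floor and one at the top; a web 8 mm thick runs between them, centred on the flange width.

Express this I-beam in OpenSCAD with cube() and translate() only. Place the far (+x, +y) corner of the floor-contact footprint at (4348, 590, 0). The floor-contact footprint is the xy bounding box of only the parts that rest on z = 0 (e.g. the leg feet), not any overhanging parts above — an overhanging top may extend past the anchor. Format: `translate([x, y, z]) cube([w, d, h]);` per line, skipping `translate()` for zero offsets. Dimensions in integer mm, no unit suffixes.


translate([440, 330, 0]) cube([3908, 260, 29]);
translate([440, 456, 29]) cube([3908, 8, 457]);
translate([440, 330, 486]) cube([3908, 260, 29]);


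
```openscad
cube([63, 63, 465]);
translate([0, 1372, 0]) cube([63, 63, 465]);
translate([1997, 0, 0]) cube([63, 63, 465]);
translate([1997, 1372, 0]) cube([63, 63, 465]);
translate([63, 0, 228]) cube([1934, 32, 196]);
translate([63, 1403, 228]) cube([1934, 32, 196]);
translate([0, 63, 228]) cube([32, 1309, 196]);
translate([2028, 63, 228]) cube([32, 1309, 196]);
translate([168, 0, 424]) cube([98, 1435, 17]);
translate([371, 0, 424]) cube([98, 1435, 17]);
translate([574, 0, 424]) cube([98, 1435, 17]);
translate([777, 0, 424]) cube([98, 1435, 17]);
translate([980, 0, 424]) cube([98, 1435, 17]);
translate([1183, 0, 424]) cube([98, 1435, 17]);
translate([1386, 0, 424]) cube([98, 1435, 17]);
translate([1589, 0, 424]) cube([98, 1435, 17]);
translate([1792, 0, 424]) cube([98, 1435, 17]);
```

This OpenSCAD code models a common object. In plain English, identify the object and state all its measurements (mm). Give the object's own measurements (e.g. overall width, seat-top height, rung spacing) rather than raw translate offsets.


A bed frame 2060 mm long (x) by 1435 mm wide (y). Four 63×63 mm corner posts, 465 mm tall, at the corners of the footprint. Four rails of 32 mm thickness and 196 mm height run between adjacent posts with their undersides at z = 228 mm, their outer faces flush with the outside of the frame (the two x-running rails run between the posts' inner faces; the two y-running rails run between the posts' inner faces). 9 slats, each 98 mm wide (x) and 17 mm thick, lie across the top of the two x-running rails, running the full 1435 mm width of the frame in y; along x they sit between the end posts with a 105 mm gap after the −x posts and between neighbouring slats, leaving 107 mm before the +x posts.


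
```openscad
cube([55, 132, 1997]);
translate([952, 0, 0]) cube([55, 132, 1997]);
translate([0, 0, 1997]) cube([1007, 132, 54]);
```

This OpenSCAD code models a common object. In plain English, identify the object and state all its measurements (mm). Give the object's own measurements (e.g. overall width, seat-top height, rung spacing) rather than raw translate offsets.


A door frame. The clear opening is 897 mm wide and 1997 mm high. Two 55 mm wide jambs, 132 mm deep, stand either side of the opening from the floor to the top of the opening. A 54 mm thick head sits across the top of both jambs, spanning the full outside width of the frame.


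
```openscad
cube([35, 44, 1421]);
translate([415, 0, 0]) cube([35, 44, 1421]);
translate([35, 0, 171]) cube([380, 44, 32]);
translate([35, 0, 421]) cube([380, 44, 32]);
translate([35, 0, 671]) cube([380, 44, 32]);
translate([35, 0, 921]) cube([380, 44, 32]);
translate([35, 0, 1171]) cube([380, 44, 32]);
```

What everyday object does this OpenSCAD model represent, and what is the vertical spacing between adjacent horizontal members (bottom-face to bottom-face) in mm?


A ladder. The rung spacing is 250 mm.

Two tall 35×44 posts with 5 short bars between them — a ladder. Adjacent rungs sit at z = 171 and z = 421, so the spacing is 421 − 171 = 250 mm.
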